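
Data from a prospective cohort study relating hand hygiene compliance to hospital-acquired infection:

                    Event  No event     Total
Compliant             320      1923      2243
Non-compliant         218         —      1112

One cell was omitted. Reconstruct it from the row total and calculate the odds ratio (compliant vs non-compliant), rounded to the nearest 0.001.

The missing cell is in the unexposed row: 1112 − 218 = 894.
So a = 320, b = 1923, c = 218, d = 894.
OR = (a·d)/(b·c) = (320 × 894) / (1923 × 218) = 286080 / 419214 = 0.68242

0.682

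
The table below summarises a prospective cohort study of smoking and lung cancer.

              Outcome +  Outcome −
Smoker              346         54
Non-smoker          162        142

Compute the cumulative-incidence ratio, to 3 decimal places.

1.623

Cells: a = 346, b = 54, c = 162, d = 142.
Risk in exposed = 346/400 = 0.86500; risk in unexposed = 162/304 = 0.53289.
RR = 0.86500 / 0.53289 = 1.62321
The risk among the exposed is 1.62 times that among the unexposed.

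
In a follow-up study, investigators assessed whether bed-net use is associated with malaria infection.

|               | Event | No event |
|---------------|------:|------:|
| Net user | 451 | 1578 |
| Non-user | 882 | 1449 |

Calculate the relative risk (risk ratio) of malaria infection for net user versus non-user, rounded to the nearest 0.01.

0.59

Cells: a = 451, b = 1578, c = 882, d = 1449.
Risk in exposed = 451/2029 = 0.22228; risk in unexposed = 882/2331 = 0.37838.
RR = 0.22228 / 0.37838 = 0.58745
The risk is 41% lower among the exposed than among the unexposed.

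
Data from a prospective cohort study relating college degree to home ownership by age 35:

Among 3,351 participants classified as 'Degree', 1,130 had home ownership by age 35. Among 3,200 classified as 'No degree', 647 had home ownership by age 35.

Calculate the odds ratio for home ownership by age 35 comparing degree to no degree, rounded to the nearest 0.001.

From the description: a = 1130, b = 2221, c = 647, d = 2553.
OR = (a·d)/(b·c) = (1130 × 2553) / (2221 × 647) = 2884890 / 1436987 = 2.00760
The odds of home ownership by age 35 are about 2.01 times as high in the degree group.

2.008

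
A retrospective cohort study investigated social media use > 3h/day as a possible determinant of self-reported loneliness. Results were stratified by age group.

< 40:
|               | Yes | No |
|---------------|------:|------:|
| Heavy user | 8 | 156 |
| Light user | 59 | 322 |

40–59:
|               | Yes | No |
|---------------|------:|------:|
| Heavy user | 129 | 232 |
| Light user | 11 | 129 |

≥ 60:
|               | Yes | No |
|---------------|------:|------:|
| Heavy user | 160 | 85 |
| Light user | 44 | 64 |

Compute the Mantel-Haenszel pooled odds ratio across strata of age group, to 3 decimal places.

2.055

OR_MH = Σ(aᵢdᵢ/nᵢ) / Σ(bᵢcᵢ/nᵢ), where nᵢ is the stratum total.
Stratum 1 (< 40): n = 545; a·d/n = 8·322/545 = 4.7266; b·c/n = 156·59/545 = 16.8881
Stratum 2 (40–59): n = 501; a·d/n = 129·129/501 = 33.2156; b·c/n = 232·11/501 = 5.0938
Stratum 3 (≥ 60): n = 353; a·d/n = 160·64/353 = 29.0085; b·c/n = 85·44/353 = 10.5949
OR_MH = (4.7266 + 33.2156 + 29.0085) / (16.8881 + 5.0938 + 10.5949) = 66.9507 / 32.5768 = 2.05517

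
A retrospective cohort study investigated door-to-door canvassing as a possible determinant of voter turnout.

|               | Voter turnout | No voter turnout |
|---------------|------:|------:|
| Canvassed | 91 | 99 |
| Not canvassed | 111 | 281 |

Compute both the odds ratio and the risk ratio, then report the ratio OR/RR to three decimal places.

1.376

Cells: a = 91, b = 99, c = 111, d = 281.
OR = (91·281)/(99·111) = 25571/10989 = 2.32696
Risk in exposed = 91/190 = 0.47895; risk in unexposed = 111/392 = 0.28316; RR = 1.69142
OR/RR = 2.32696 / 1.69142 = 1.37575
The outcome is not rare, so the OR lies further from 1 than the RR.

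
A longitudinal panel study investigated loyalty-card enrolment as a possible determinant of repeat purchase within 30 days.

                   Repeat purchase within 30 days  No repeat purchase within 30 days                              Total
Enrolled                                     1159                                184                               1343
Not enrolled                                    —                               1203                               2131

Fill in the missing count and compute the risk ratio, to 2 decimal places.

1.98

The missing cell is in the unexposed row: 2131 − 1203 = 928.
So a = 1159, b = 184, c = 928, d = 1203.
RR = [a/(a+b)] / [c/(c+d)] = (1159/1343) / (928/2131) = 0.86299/0.43548 = 1.98172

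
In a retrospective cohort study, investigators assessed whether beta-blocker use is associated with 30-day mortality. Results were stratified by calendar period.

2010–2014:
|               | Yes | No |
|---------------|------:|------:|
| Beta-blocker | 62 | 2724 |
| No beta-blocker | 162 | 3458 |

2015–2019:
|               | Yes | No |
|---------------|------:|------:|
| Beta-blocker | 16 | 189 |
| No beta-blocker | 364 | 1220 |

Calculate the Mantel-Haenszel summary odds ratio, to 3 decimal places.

OR_MH = Σ(aᵢdᵢ/nᵢ) / Σ(bᵢcᵢ/nᵢ), where nᵢ is the stratum total.
Stratum 1 (2010–2014): n = 6406; a·d/n = 62·3458/6406 = 33.4680; b·c/n = 2724·162/6406 = 68.8867
Stratum 2 (2015–2019): n = 1789; a·d/n = 16·1220/1789 = 10.9111; b·c/n = 189·364/1789 = 38.4550
OR_MH = (33.4680 + 10.9111) / (68.8867 + 38.4550) = 44.3791 / 107.3417 = 0.41344

0.413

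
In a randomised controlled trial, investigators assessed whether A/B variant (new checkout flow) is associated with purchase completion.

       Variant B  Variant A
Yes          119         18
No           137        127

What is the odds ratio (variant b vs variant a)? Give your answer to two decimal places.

6.13

Reading the table with exposure as columns: a = 119 (Variant B, case), b = 137 (Variant B, non-case), c = 18 (Variant A, case), d = 127.
OR = (a·d)/(b·c) = (119 × 127) / (137 × 18) = 15113 / 2466 = 6.12855
The odds of purchase completion are about 6.13 times as high in the variant b group.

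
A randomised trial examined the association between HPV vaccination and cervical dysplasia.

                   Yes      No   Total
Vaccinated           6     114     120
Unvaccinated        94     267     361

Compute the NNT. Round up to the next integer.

5

Risk in treated group = 6/120 = 0.05000; risk in control = 94/361 = 0.26039.
Absolute risk reduction = 0.26039 − 0.05000 = 0.21039
NNT = 1 / ARR = 1 / 0.21039 = 4.753 → round up → 5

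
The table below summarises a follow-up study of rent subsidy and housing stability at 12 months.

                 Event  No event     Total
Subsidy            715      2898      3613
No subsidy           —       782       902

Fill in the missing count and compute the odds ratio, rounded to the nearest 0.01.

The missing cell is in the unexposed row: 902 − 782 = 120.
So a = 715, b = 2898, c = 120, d = 782.
OR = (a·d)/(b·c) = (715 × 782) / (2898 × 120) = 559130 / 347760 = 1.60780

1.61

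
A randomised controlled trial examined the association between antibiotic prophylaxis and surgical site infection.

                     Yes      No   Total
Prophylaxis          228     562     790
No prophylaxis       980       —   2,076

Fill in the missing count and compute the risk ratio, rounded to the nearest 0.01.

The missing cell is in the unexposed row: 2076 − 980 = 1096.
So a = 228, b = 562, c = 980, d = 1096.
RR = [a/(a+b)] / [c/(c+d)] = (228/790) / (980/2076) = 0.28861/0.47206 = 0.61138

0.61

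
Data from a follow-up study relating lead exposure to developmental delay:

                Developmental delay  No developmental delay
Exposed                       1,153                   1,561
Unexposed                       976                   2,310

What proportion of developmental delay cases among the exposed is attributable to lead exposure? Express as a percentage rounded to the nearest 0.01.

Cells: a = 1153, b = 1561, c = 976, d = 2310.
Risk in exposed = 1153/2714 = 0.42483; risk in unexposed = 976/3286 = 0.29702.
RR = 0.42483/0.29702 = 1.43033
AR% = (RR − 1)/RR × 100 = (1.43033 − 1)/1.43033 × 100 = 30.0862%

30.09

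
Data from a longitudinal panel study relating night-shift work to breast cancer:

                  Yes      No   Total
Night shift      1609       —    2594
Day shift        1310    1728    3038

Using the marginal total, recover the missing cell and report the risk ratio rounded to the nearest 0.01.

The missing cell is in the exposed row: 2594 − 1609 = 985.
So a = 1609, b = 985, c = 1310, d = 1728.
RR = [a/(a+b)] / [c/(c+d)] = (1609/2594) / (1310/3038) = 0.62028/0.43120 = 1.43848

1.44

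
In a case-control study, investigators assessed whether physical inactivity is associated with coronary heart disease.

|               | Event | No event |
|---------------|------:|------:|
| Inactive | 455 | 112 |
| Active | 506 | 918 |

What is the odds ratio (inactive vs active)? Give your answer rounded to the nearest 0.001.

7.370

Cells: a = 455, b = 112, c = 506, d = 918.
OR = (a·d)/(b·c) = (455 × 918) / (112 × 506) = 417690 / 56672 = 7.37031
The odds of coronary heart disease are about 7.37 times as high in the inactive group.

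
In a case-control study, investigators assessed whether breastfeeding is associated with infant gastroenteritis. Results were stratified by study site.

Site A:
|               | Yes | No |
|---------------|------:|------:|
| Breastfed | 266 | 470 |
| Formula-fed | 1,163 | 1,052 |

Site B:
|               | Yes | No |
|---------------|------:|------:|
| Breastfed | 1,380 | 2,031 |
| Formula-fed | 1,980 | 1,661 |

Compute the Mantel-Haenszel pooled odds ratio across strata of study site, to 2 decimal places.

0.56

OR_MH = Σ(aᵢdᵢ/nᵢ) / Σ(bᵢcᵢ/nᵢ), where nᵢ is the stratum total.
Stratum 1 (Site A): n = 2951; a·d/n = 266·1052/2951 = 94.8262; b·c/n = 470·1163/2951 = 185.2287
Stratum 2 (Site B): n = 7052; a·d/n = 1380·1661/7052 = 325.0397; b·c/n = 2031·1980/7052 = 570.2467
OR_MH = (94.8262 + 325.0397) / (185.2287 + 570.2467) = 419.8659 / 755.4755 = 0.55576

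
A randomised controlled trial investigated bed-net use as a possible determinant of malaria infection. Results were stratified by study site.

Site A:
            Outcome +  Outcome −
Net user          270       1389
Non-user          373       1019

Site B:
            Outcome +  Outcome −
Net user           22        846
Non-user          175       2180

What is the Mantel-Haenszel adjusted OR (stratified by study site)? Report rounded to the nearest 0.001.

0.487

OR_MH = Σ(aᵢdᵢ/nᵢ) / Σ(bᵢcᵢ/nᵢ), where nᵢ is the stratum total.
Stratum 1 (Site A): n = 3051; a·d/n = 270·1019/3051 = 90.1770; b·c/n = 1389·373/3051 = 169.8122
Stratum 2 (Site B): n = 3223; a·d/n = 22·2180/3223 = 14.8805; b·c/n = 846·175/3223 = 45.9355
OR_MH = (90.1770 + 14.8805) / (169.8122 + 45.9355) = 105.0575 / 215.7477 = 0.48695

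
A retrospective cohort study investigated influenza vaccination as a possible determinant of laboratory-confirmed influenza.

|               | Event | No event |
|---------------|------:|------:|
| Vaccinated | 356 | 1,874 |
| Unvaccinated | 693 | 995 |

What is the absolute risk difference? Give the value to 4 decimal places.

-0.2509

Cells: a = 356, b = 1874, c = 693, d = 995.
Risk in exposed = 356/2230 = 0.159641; risk in unexposed = 693/1688 = 0.410545.
Risk difference = 0.159641 − 0.410545 = -0.250904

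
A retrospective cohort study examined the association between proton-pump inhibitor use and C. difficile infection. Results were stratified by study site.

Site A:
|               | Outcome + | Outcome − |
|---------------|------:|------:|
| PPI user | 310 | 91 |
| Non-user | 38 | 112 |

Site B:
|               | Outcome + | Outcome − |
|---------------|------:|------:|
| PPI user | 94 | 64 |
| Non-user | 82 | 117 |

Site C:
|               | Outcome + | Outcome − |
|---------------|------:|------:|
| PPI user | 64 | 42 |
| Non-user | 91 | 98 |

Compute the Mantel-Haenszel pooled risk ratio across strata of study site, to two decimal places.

1.84

RR_MH = Σ(aᵢ·n₀ᵢ/nᵢ) / Σ(cᵢ·n₁ᵢ/nᵢ), with n₁ᵢ = aᵢ+bᵢ (exposed), n₀ᵢ = cᵢ+dᵢ (unexposed), nᵢ = n₁ᵢ+n₀ᵢ.
Stratum 1 (Site A): n₁ = 401, n₀ = 150, n = 551; a·n₀/n = 310·150/551 = 84.3920; c·n₁/n = 38·401/551 = 27.6552
Stratum 2 (Site B): n₁ = 158, n₀ = 199, n = 357; a·n₀/n = 94·199/357 = 52.3978; c·n₁/n = 82·158/357 = 36.2913
Stratum 3 (Site C): n₁ = 106, n₀ = 189, n = 295; a·n₀/n = 64·189/295 = 41.0034; c·n₁/n = 91·106/295 = 32.6983
RR_MH = (84.3920 + 52.3978 + 41.0034) / (27.6552 + 36.2913 + 32.6983) = 177.7932 / 96.6448 = 1.83966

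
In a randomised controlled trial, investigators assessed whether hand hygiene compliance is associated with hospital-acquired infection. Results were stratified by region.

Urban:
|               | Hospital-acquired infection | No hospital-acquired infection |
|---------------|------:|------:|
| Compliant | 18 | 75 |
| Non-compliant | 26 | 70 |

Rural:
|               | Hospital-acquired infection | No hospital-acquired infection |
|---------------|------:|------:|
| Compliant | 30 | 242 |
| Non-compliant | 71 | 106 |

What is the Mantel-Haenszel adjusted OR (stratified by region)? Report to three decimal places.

OR_MH = Σ(aᵢdᵢ/nᵢ) / Σ(bᵢcᵢ/nᵢ), where nᵢ is the stratum total.
Stratum 1 (Urban): n = 189; a·d/n = 18·70/189 = 6.6667; b·c/n = 75·26/189 = 10.3175
Stratum 2 (Rural): n = 449; a·d/n = 30·106/449 = 7.0824; b·c/n = 242·71/449 = 38.2673
OR_MH = (6.6667 + 7.0824) / (10.3175 + 38.2673) = 13.7491 / 48.5847 = 0.28299

0.283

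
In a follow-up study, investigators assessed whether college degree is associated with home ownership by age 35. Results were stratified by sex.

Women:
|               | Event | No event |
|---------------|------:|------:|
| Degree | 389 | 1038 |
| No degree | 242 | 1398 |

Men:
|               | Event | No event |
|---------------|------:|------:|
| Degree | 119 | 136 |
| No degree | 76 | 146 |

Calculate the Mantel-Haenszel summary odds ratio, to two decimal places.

OR_MH = Σ(aᵢdᵢ/nᵢ) / Σ(bᵢcᵢ/nᵢ), where nᵢ is the stratum total.
Stratum 1 (Women): n = 3067; a·d/n = 389·1398/3067 = 177.3140; b·c/n = 1038·242/3067 = 81.9028
Stratum 2 (Men): n = 477; a·d/n = 119·146/477 = 36.4235; b·c/n = 136·76/477 = 21.6688
OR_MH = (177.3140 + 36.4235) / (81.9028 + 21.6688) = 213.7375 / 103.5716 = 2.06367

2.06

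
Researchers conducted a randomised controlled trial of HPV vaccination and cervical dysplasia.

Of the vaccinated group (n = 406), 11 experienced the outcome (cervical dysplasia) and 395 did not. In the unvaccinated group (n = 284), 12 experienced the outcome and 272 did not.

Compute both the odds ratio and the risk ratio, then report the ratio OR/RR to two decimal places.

0.98

From the description: a = 11, b = 395, c = 12, d = 272.
OR = (11·272)/(395·12) = 2992/4740 = 0.63122
Risk in exposed = 11/406 = 0.02709; risk in unexposed = 12/284 = 0.04225; RR = 0.64122
OR/RR = 0.63122 / 0.64122 = 0.98442
The outcome is rare in both groups, so OR ≈ RR (ratio near 1).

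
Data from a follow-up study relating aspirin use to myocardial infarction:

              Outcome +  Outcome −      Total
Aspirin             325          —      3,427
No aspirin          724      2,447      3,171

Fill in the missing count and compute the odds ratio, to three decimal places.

0.354

The missing cell is in the exposed row: 3427 − 325 = 3102.
So a = 325, b = 3102, c = 724, d = 2447.
OR = (a·d)/(b·c) = (325 × 2447) / (3102 × 724) = 795275 / 2245848 = 0.35411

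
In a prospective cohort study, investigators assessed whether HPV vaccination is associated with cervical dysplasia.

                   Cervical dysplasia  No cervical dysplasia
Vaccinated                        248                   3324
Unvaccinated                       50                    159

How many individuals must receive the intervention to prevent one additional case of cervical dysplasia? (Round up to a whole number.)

Risk in treated group = 248/3572 = 0.06943; risk in control = 50/209 = 0.23923.
Absolute risk reduction = 0.23923 − 0.06943 = 0.16981
NNT = 1 / ARR = 1 / 0.16981 = 5.889 → round up → 6

6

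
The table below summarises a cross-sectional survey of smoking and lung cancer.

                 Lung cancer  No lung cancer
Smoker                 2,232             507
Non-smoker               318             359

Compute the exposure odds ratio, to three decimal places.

4.970

Cells: a = 2232, b = 507, c = 318, d = 359.
OR = (a·d)/(b·c) = (2232 × 359) / (507 × 318) = 801288 / 161226 = 4.96997
The odds of lung cancer are about 4.97 times as high in the smoker group.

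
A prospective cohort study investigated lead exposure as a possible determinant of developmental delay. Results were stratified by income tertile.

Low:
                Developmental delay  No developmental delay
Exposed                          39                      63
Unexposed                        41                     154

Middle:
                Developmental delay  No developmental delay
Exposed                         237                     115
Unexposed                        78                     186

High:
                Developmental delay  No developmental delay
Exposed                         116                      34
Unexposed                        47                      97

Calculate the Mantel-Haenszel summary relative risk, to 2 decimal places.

2.23

RR_MH = Σ(aᵢ·n₀ᵢ/nᵢ) / Σ(cᵢ·n₁ᵢ/nᵢ), with n₁ᵢ = aᵢ+bᵢ (exposed), n₀ᵢ = cᵢ+dᵢ (unexposed), nᵢ = n₁ᵢ+n₀ᵢ.
Stratum 1 (Low): n₁ = 102, n₀ = 195, n = 297; a·n₀/n = 39·195/297 = 25.6061; c·n₁/n = 41·102/297 = 14.0808
Stratum 2 (Middle): n₁ = 352, n₀ = 264, n = 616; a·n₀/n = 237·264/616 = 101.5714; c·n₁/n = 78·352/616 = 44.5714
Stratum 3 (High): n₁ = 150, n₀ = 144, n = 294; a·n₀/n = 116·144/294 = 56.8163; c·n₁/n = 47·150/294 = 23.9796
RR_MH = (25.6061 + 101.5714 + 56.8163) / (14.0808 + 44.5714 + 23.9796) = 183.9938 / 82.6318 = 2.22667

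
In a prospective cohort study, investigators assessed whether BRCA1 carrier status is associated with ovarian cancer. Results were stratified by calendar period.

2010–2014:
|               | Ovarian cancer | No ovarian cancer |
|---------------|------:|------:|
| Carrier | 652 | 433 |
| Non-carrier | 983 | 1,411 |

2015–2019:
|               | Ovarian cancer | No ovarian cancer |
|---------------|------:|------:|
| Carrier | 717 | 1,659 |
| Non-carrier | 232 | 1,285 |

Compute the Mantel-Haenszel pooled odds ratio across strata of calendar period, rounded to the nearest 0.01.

OR_MH = Σ(aᵢdᵢ/nᵢ) / Σ(bᵢcᵢ/nᵢ), where nᵢ is the stratum total.
Stratum 1 (2010–2014): n = 3479; a·d/n = 652·1411/3479 = 264.4358; b·c/n = 433·983/3479 = 122.3452
Stratum 2 (2015–2019): n = 3893; a·d/n = 717·1285/3893 = 236.6671; b·c/n = 1659·232/3893 = 98.8667
OR_MH = (264.4358 + 236.6671) / (122.3452 + 98.8667) = 501.1029 / 221.2119 = 2.26526

2.27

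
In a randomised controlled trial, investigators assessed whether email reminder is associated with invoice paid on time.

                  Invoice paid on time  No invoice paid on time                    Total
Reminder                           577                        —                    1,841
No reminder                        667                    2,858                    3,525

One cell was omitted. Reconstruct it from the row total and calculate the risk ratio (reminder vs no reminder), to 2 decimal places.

1.66

The missing cell is in the exposed row: 1841 − 577 = 1264.
So a = 577, b = 1264, c = 667, d = 2858.
RR = [a/(a+b)] / [c/(c+d)] = (577/1841) / (667/3525) = 0.31342/0.18922 = 1.65636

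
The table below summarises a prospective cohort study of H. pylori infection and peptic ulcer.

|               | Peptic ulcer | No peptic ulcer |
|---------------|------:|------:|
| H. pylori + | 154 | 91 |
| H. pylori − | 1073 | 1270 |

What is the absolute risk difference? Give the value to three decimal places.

0.171

Cells: a = 154, b = 91, c = 1073, d = 1270.
Risk in exposed = 154/245 = 0.628571; risk in unexposed = 1073/2343 = 0.457960.
Risk difference = 0.628571 − 0.457960 = 0.170612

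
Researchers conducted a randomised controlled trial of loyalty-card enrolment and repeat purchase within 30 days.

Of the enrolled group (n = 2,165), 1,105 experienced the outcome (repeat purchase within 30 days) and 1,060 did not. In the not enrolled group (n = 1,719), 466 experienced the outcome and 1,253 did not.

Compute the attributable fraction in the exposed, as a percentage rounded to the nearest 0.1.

From the description: a = 1105, b = 1060, c = 466, d = 1253.
Risk in exposed = 1105/2165 = 0.51039; risk in unexposed = 466/1719 = 0.27109.
RR = 0.51039/0.27109 = 1.88276
AR% = (RR − 1)/RR × 100 = (1.88276 − 1)/1.88276 × 100 = 46.8864%

46.9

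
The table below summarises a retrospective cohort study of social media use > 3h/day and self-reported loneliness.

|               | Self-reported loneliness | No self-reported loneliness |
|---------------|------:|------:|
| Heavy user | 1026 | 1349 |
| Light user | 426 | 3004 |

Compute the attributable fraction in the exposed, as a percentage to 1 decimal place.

Cells: a = 1026, b = 1349, c = 426, d = 3004.
Risk in exposed = 1026/2375 = 0.43200; risk in unexposed = 426/3430 = 0.12420.
RR = 0.43200/0.12420 = 3.47831
AR% = (RR − 1)/RR × 100 = (3.47831 − 1)/3.47831 × 100 = 71.2504%

71.3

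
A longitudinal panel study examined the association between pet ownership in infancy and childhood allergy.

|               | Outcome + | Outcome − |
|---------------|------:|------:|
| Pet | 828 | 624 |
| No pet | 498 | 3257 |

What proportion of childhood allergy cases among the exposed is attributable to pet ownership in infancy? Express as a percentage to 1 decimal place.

76.7

Cells: a = 828, b = 624, c = 498, d = 3257.
Risk in exposed = 828/1452 = 0.57025; risk in unexposed = 498/3755 = 0.13262.
RR = 0.57025/0.13262 = 4.29976
AR% = (RR − 1)/RR × 100 = (4.29976 − 1)/4.29976 × 100 = 76.7429%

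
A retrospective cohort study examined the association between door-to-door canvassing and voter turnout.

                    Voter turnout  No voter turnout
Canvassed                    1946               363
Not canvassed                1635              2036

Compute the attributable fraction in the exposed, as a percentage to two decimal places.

47.15

Cells: a = 1946, b = 363, c = 1635, d = 2036.
Risk in exposed = 1946/2309 = 0.84279; risk in unexposed = 1635/3671 = 0.44538.
RR = 0.84279/0.44538 = 1.89228
AR% = (RR − 1)/RR × 100 = (1.89228 − 1)/1.89228 × 100 = 47.1537%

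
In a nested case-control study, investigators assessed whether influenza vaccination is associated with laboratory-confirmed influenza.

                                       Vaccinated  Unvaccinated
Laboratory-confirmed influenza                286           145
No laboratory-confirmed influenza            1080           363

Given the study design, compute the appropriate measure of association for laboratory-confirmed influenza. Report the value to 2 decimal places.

Reading the table with exposure as columns: a = 286 (Vaccinated, case), b = 1080 (Vaccinated, non-case), c = 145 (Unvaccinated, case), d = 363.
This is a nested case-control study: participants were sampled on outcome status, so risks in the source population cannot be estimated directly — relative risk is not valid here. The odds ratio is the appropriate measure.
OR = (a·d)/(b·c) = (286 × 363) / (1080 × 145) = 103818 / 156600 = 0.66295

0.66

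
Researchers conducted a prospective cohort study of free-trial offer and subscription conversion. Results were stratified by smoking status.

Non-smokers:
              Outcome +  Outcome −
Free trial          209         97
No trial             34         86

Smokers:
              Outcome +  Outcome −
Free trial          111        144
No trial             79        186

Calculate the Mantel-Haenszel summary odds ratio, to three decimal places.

2.765

OR_MH = Σ(aᵢdᵢ/nᵢ) / Σ(bᵢcᵢ/nᵢ), where nᵢ is the stratum total.
Stratum 1 (Non-smokers): n = 426; a·d/n = 209·86/426 = 42.1925; b·c/n = 97·34/426 = 7.7418
Stratum 2 (Smokers): n = 520; a·d/n = 111·186/520 = 39.7038; b·c/n = 144·79/520 = 21.8769
OR_MH = (42.1925 + 39.7038) / (7.7418 + 21.8769) = 81.8963 / 29.6187 = 2.76502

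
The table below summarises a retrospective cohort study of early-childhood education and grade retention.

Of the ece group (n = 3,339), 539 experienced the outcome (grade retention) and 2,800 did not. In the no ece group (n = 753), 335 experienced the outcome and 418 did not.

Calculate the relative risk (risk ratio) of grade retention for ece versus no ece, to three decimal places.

0.363

From the description: a = 539, b = 2800, c = 335, d = 418.
Risk in exposed = 539/3339 = 0.16143; risk in unexposed = 335/753 = 0.44489.
RR = 0.16143 / 0.44489 = 0.36285
The risk is 64% lower among the exposed than among the unexposed.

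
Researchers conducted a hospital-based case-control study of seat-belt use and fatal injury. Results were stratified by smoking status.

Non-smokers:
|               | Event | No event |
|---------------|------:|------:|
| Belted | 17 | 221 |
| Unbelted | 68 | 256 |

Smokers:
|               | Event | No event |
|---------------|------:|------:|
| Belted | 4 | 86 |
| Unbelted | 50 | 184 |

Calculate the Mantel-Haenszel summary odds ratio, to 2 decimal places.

0.25

OR_MH = Σ(aᵢdᵢ/nᵢ) / Σ(bᵢcᵢ/nᵢ), where nᵢ is the stratum total.
Stratum 1 (Non-smokers): n = 562; a·d/n = 17·256/562 = 7.7438; b·c/n = 221·68/562 = 26.7402
Stratum 2 (Smokers): n = 324; a·d/n = 4·184/324 = 2.2716; b·c/n = 86·50/324 = 13.2716
OR_MH = (7.7438 + 2.2716) / (26.7402 + 13.2716) = 10.0154 / 40.0118 = 0.25031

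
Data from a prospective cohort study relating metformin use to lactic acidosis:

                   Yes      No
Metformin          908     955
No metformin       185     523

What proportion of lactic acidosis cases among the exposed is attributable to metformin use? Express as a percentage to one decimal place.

46.4

Cells: a = 908, b = 955, c = 185, d = 523.
Risk in exposed = 908/1863 = 0.48739; risk in unexposed = 185/708 = 0.26130.
RR = 0.48739/0.26130 = 1.86524
AR% = (RR − 1)/RR × 100 = (1.86524 − 1)/1.86524 × 100 = 46.3876%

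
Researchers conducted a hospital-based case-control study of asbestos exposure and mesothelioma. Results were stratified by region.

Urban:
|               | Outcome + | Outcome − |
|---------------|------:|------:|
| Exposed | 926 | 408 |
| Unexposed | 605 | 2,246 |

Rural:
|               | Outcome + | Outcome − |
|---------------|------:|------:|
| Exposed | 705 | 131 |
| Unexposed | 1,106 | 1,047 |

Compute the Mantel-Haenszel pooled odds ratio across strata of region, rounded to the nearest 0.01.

6.92

OR_MH = Σ(aᵢdᵢ/nᵢ) / Σ(bᵢcᵢ/nᵢ), where nᵢ is the stratum total.
Stratum 1 (Urban): n = 4185; a·d/n = 926·2246/4185 = 496.9644; b·c/n = 408·605/4185 = 58.9821
Stratum 2 (Rural): n = 2989; a·d/n = 705·1047/2989 = 246.9505; b·c/n = 131·1106/2989 = 48.4731
OR_MH = (496.9644 + 246.9505) / (58.9821 + 48.4731) = 743.9149 / 107.4551 = 6.92303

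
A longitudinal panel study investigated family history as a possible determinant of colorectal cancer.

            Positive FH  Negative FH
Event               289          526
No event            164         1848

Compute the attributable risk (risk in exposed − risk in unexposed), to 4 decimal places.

Reading the table with exposure as columns: a = 289 (Positive FH, case), b = 164 (Positive FH, non-case), c = 526 (Negative FH, case), d = 1848.
Risk in exposed = 289/453 = 0.637969; risk in unexposed = 526/2374 = 0.221567.
Risk difference = 0.637969 − 0.221567 = 0.416402

0.4164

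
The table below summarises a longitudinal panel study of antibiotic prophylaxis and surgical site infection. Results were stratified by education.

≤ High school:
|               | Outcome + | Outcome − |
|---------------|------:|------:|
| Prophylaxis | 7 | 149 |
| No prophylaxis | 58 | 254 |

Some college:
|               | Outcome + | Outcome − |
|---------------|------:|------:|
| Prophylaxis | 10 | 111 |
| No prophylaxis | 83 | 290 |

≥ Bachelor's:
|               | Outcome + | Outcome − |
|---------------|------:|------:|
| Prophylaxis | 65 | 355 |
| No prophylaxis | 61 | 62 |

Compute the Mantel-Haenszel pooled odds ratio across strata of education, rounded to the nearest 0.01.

OR_MH = Σ(aᵢdᵢ/nᵢ) / Σ(bᵢcᵢ/nᵢ), where nᵢ is the stratum total.
Stratum 1 (≤ High school): n = 468; a·d/n = 7·254/468 = 3.7991; b·c/n = 149·58/468 = 18.4658
Stratum 2 (Some college): n = 494; a·d/n = 10·290/494 = 5.8704; b·c/n = 111·83/494 = 18.6498
Stratum 3 (≥ Bachelor's): n = 543; a·d/n = 65·62/543 = 7.4217; b·c/n = 355·61/543 = 39.8803
OR_MH = (3.7991 + 5.8704 + 7.4217) / (18.4658 + 18.6498 + 39.8803) = 17.0913 / 76.9959 = 0.22198

0.22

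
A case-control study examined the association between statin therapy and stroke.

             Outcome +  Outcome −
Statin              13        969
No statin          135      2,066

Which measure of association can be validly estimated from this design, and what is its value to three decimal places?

0.205

Cells: a = 13, b = 969, c = 135, d = 2066.
This is a case-control study: participants were sampled on outcome status, so risks in the source population cannot be estimated directly — relative risk is not valid here. The odds ratio is the appropriate measure.
OR = (a·d)/(b·c) = (13 × 2066) / (969 × 135) = 26858 / 130815 = 0.20531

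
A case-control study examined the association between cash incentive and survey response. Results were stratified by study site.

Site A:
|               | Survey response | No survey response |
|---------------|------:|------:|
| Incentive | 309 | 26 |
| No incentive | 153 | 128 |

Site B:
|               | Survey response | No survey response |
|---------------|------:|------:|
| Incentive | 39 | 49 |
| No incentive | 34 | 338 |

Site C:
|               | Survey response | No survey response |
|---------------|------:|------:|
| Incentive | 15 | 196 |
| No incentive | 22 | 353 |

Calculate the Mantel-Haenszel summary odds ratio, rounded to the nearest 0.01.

5.84

OR_MH = Σ(aᵢdᵢ/nᵢ) / Σ(bᵢcᵢ/nᵢ), where nᵢ is the stratum total.
Stratum 1 (Site A): n = 616; a·d/n = 309·128/616 = 64.2078; b·c/n = 26·153/616 = 6.4578
Stratum 2 (Site B): n = 460; a·d/n = 39·338/460 = 28.6565; b·c/n = 49·34/460 = 3.6217
Stratum 3 (Site C): n = 586; a·d/n = 15·353/586 = 9.0358; b·c/n = 196·22/586 = 7.3584
OR_MH = (64.2078 + 28.6565 + 9.0358) / (6.4578 + 3.6217 + 7.3584) = 101.9002 / 17.4379 = 5.84360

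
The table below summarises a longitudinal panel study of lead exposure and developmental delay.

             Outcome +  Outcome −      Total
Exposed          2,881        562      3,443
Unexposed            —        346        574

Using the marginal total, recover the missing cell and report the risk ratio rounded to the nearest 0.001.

2.107

The missing cell is in the unexposed row: 574 − 346 = 228.
So a = 2881, b = 562, c = 228, d = 346.
RR = [a/(a+b)] / [c/(c+d)] = (2881/3443) / (228/574) = 0.83677/0.39721 = 2.10661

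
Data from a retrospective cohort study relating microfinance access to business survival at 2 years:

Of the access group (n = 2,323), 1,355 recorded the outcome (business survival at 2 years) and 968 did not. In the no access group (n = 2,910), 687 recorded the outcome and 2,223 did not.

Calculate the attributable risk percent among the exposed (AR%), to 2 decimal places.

59.53

From the description: a = 1355, b = 968, c = 687, d = 2223.
Risk in exposed = 1355/2323 = 0.58330; risk in unexposed = 687/2910 = 0.23608.
RR = 0.58330/0.23608 = 2.47074
AR% = (RR − 1)/RR × 100 = (2.47074 − 1)/2.47074 × 100 = 59.5262%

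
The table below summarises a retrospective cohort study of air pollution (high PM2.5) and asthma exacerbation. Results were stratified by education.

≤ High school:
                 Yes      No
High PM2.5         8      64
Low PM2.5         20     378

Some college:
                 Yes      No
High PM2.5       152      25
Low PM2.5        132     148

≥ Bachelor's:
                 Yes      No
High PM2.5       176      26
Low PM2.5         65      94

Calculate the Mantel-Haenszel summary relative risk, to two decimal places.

RR_MH = Σ(aᵢ·n₀ᵢ/nᵢ) / Σ(cᵢ·n₁ᵢ/nᵢ), with n₁ᵢ = aᵢ+bᵢ (exposed), n₀ᵢ = cᵢ+dᵢ (unexposed), nᵢ = n₁ᵢ+n₀ᵢ.
Stratum 1 (≤ High school): n₁ = 72, n₀ = 398, n = 470; a·n₀/n = 8·398/470 = 6.7745; c·n₁/n = 20·72/470 = 3.0638
Stratum 2 (Some college): n₁ = 177, n₀ = 280, n = 457; a·n₀/n = 152·280/457 = 93.1291; c·n₁/n = 132·177/457 = 51.1247
Stratum 3 (≥ Bachelor's): n₁ = 202, n₀ = 159, n = 361; a·n₀/n = 176·159/361 = 77.5180; c·n₁/n = 65·202/361 = 36.3712
RR_MH = (6.7745 + 93.1291 + 77.5180) / (3.0638 + 51.1247 + 36.3712) = 177.4216 / 90.5597 = 1.95917

1.96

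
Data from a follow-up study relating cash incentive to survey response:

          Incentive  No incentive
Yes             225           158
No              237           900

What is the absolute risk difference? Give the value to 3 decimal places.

Reading the table with exposure as columns: a = 225 (Incentive, case), b = 237 (Incentive, non-case), c = 158 (No incentive, case), d = 900.
Risk in exposed = 225/462 = 0.487013; risk in unexposed = 158/1058 = 0.149338.
Risk difference = 0.487013 − 0.149338 = 0.337675

0.338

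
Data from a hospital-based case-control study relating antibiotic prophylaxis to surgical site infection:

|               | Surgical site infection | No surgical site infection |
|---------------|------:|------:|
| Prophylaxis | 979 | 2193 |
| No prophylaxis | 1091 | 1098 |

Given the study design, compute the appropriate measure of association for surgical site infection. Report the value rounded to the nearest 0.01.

0.45

Cells: a = 979, b = 2193, c = 1091, d = 1098.
This is a hospital-based case-control study: participants were sampled on outcome status, so risks in the source population cannot be estimated directly — relative risk is not valid here. The odds ratio is the appropriate measure.
OR = (a·d)/(b·c) = (979 × 1098) / (2193 × 1091) = 1074942 / 2392563 = 0.44928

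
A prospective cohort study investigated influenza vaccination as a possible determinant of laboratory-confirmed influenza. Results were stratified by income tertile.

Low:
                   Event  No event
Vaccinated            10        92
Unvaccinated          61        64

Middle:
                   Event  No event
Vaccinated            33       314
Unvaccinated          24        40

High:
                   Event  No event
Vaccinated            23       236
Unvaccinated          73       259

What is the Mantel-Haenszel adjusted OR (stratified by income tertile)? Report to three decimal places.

OR_MH = Σ(aᵢdᵢ/nᵢ) / Σ(bᵢcᵢ/nᵢ), where nᵢ is the stratum total.
Stratum 1 (Low): n = 227; a·d/n = 10·64/227 = 2.8194; b·c/n = 92·61/227 = 24.7225
Stratum 2 (Middle): n = 411; a·d/n = 33·40/411 = 3.2117; b·c/n = 314·24/411 = 18.3358
Stratum 3 (High): n = 591; a·d/n = 23·259/591 = 10.0795; b·c/n = 236·73/591 = 29.1506
OR_MH = (2.8194 + 3.2117 + 10.0795) / (24.7225 + 18.3358 + 29.1506) = 16.1106 / 72.2088 = 0.22311

0.223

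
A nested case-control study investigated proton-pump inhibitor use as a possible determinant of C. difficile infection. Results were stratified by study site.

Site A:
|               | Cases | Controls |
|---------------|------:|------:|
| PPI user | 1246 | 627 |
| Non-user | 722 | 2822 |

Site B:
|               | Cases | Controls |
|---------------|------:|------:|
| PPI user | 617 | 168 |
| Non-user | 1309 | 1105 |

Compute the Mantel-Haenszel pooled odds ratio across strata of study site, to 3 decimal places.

5.661

OR_MH = Σ(aᵢdᵢ/nᵢ) / Σ(bᵢcᵢ/nᵢ), where nᵢ is the stratum total.
Stratum 1 (Site A): n = 5417; a·d/n = 1246·2822/5417 = 649.1069; b·c/n = 627·722/5417 = 83.5691
Stratum 2 (Site B): n = 3199; a·d/n = 617·1105/3199 = 213.1244; b·c/n = 168·1309/3199 = 68.7440
OR_MH = (649.1069 + 213.1244) / (83.5691 + 68.7440) = 862.2313 / 152.3131 = 5.66091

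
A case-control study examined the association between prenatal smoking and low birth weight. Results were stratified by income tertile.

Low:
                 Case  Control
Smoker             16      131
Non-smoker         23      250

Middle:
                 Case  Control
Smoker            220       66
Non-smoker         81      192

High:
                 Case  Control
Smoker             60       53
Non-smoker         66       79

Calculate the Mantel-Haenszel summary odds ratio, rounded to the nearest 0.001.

OR_MH = Σ(aᵢdᵢ/nᵢ) / Σ(bᵢcᵢ/nᵢ), where nᵢ is the stratum total.
Stratum 1 (Low): n = 420; a·d/n = 16·250/420 = 9.5238; b·c/n = 131·23/420 = 7.1738
Stratum 2 (Middle): n = 559; a·d/n = 220·192/559 = 75.5635; b·c/n = 66·81/559 = 9.5635
Stratum 3 (High): n = 258; a·d/n = 60·79/258 = 18.3721; b·c/n = 53·66/258 = 13.5581
OR_MH = (9.5238 + 75.5635 + 18.3721) / (7.1738 + 9.5635 + 13.5581) = 103.4594 / 30.2955 = 3.41501

3.415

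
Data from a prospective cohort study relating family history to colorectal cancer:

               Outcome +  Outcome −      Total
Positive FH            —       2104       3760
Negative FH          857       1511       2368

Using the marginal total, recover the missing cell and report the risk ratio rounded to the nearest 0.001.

1.217

The missing cell is in the exposed row: 3760 − 2104 = 1656.
So a = 1656, b = 2104, c = 857, d = 1511.
RR = [a/(a+b)] / [c/(c+d)] = (1656/3760) / (857/2368) = 0.44043/0.36191 = 1.21695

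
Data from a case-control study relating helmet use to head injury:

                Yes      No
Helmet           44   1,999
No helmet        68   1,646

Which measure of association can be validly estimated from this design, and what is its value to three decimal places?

Cells: a = 44, b = 1999, c = 68, d = 1646.
This is a case-control study: participants were sampled on outcome status, so risks in the source population cannot be estimated directly — relative risk is not valid here. The odds ratio is the appropriate measure.
OR = (a·d)/(b·c) = (44 × 1646) / (1999 × 68) = 72424 / 135932 = 0.53280

0.533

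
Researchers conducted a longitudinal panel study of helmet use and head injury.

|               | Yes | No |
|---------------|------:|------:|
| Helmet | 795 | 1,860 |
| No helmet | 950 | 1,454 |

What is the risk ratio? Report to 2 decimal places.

Cells: a = 795, b = 1860, c = 950, d = 1454.
Risk in exposed = 795/2655 = 0.29944; risk in unexposed = 950/2404 = 0.39517.
RR = 0.29944 / 0.39517 = 0.75773
The risk is 24% lower among the exposed than among the unexposed.

0.76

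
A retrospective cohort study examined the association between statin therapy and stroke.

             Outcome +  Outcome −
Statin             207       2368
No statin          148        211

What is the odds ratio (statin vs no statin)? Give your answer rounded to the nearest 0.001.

Cells: a = 207, b = 2368, c = 148, d = 211.
OR = (a·d)/(b·c) = (207 × 211) / (2368 × 148) = 43677 / 350464 = 0.12463
Exposure is associated with lower odds of stroke (OR = 0.12 < 1).

0.125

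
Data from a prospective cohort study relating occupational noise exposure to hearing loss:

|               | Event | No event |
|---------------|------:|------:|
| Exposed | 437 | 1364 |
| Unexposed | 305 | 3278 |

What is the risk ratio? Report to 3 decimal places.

Cells: a = 437, b = 1364, c = 305, d = 3278.
Risk in exposed = 437/1801 = 0.24264; risk in unexposed = 305/3583 = 0.08512.
RR = 0.24264 / 0.08512 = 2.85046
The risk among the exposed is 2.85 times that among the unexposed.

2.850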